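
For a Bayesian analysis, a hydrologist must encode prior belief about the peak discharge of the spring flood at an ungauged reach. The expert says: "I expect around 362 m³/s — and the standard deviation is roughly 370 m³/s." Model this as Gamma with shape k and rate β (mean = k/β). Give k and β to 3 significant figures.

For Gamma(k, rate β): mean = k/β, variance = k/β², so CV = 1/√k.
CV = SD/mean = 370/362 = 1.022, hence k = 1/CV² = 0.957.
Then β = k/mean = 0.957/362 = 0.00264.

k ≈ 0.957, β ≈ 0.00264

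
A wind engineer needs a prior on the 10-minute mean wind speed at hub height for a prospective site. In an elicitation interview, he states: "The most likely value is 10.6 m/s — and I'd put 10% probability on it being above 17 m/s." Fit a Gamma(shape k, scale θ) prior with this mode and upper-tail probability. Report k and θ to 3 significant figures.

Gamma(k,θ) with k>1 has mode (k−1)θ, so θ = 10.6/(k−1).
Need P(X < 17) = 0.9 with θ tied to k this way. Start at k = 2, θ = 10.6: P(X<17) ≈ 0.476.
Too low — raise k to concentrate. Iterating converges to k ≈ 9.42.
Then θ = 10.6/(9.42−1) ≈ 1.26.

k ≈ 9.42, θ ≈ 1.26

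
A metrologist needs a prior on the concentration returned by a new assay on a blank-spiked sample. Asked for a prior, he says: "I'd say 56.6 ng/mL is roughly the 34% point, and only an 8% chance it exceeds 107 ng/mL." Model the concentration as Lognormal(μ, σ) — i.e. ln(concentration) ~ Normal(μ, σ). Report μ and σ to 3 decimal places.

If T ~ Lognormal(μ,σ) then ln T ~ Normal(μ,σ), so the p-quantile of ln T is μ + z_p·σ.
ln(56.6) = 4.036 and ln(107) = 4.673; z_{0.34} = -0.4125, z_{0.92} = 1.405.
σ = (4.673 − 4.036)/(1.405 − (-0.4125)) = 0.350.
μ = 4.036 − (-0.4125)·0.350 = 4.181.

μ ≈ 4.181, σ ≈ 0.350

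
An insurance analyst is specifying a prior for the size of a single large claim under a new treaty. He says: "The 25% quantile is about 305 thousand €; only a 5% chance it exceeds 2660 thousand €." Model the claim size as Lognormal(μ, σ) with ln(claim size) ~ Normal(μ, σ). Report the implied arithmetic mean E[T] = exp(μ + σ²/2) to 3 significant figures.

E[T] ≈ 885 thousand €

If T ~ Lognormal(μ,σ) then ln T ~ Normal(μ,σ), so the p-quantile of ln T is μ + z_p·σ.
ln(305) = 5.72 and ln(2660) = 7.886; z_{0.25} = -0.6745, z_{0.95} = 1.645.
σ = (7.886 − 5.72)/(1.645 − (-0.6745)) = 0.934.
μ = 5.72 − (-0.6745)·0.934 = 6.350.
E[T] = exp(μ + σ²/2) = exp(6.350 + 0.4360) = 885 thousand €.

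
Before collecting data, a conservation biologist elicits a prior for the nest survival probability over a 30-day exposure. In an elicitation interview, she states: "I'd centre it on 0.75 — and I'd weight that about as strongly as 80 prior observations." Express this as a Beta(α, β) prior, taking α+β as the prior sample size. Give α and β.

Under the effective-sample-size interpretation, Beta(α, β) has prior mean α/(α+β) and prior sample size α+β.
So α+β = 80 and α/(α+β) = 0.75, giving α = 0.75·80 = 60 and β = 80 − 60 = 20.

α = 60, β = 20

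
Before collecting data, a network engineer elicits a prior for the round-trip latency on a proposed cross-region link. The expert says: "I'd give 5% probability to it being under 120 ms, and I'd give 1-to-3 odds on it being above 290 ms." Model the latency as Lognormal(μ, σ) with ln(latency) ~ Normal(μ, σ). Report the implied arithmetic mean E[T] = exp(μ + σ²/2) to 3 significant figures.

E[T] ≈ 241 ms

If T ~ Lognormal(μ,σ) then ln T ~ Normal(μ,σ), so the p-quantile of ln T is μ + z_p·σ.
ln(120) = 4.787 and ln(290) = 5.67; z_{0.05} = -1.645, z_{0.75} = 0.6745.
σ = (5.67 − 4.787)/(0.6745 − (-1.645)) = 0.380.
μ = 4.787 − (-1.645)·0.380 = 5.413.
E[T] = exp(μ + σ²/2) = exp(5.413 + 0.0724) = 241 ms.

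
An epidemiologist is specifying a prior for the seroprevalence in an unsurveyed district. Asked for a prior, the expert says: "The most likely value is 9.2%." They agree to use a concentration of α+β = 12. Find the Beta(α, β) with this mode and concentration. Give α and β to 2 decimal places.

For α,β > 1 the Beta mode is (α−1)/(α+β−2). With α+β = 12, the mode is (α−1)/10.
Set (α−1)/10 = 0.092 → α = 1 + 0.092·10 = 1.92.
β = 12 − α = 10.08.

α = 1.92, β = 10.08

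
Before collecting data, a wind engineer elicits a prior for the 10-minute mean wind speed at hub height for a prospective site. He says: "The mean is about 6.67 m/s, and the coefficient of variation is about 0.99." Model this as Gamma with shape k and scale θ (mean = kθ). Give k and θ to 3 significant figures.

For Gamma(k, scale θ): mean = kθ, variance = kθ², so CV = 1/√k.
CV = 0.99, hence k = 1/CV² = 1.02.
Then θ = mean/k = 6.67/1.02 = 6.54.

k ≈ 1.02, θ ≈ 6.54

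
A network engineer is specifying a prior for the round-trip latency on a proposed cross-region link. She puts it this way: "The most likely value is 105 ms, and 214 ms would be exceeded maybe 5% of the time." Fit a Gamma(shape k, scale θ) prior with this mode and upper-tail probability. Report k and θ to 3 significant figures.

Gamma(k,θ) with k>1 has mode (k−1)θ, so θ = 105/(k−1).
Need P(X < 214) = 0.95 with θ tied to k this way. Start at k = 2, θ = 105: P(X<214) ≈ 0.604.
Too low — raise k to concentrate. Iterating converges to k ≈ 6.46.
Then θ = 105/(6.46−1) ≈ 19.2.

k ≈ 6.46, θ ≈ 19.2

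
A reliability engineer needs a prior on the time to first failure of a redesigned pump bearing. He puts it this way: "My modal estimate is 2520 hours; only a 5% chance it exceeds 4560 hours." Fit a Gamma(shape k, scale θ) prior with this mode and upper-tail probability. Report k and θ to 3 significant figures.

k ≈ 8.92, θ ≈ 318

Gamma(k,θ) with k>1 has mode (k−1)θ, so θ = 2520/(k−1).
Need P(X < 4560) = 0.95 with θ tied to k this way. Start at k = 2, θ = 2520: P(X<4560) ≈ 0.540.
Too low — raise k to concentrate. Iterating converges to k ≈ 8.92.
Then θ = 2520/(8.92−1) ≈ 318.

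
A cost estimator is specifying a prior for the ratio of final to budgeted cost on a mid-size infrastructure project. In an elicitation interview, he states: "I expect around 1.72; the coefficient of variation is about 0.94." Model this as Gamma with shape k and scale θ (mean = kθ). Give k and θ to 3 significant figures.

For Gamma(k, scale θ): mean = kθ, variance = kθ², so CV = 1/√k.
CV = 0.94, hence k = 1/CV² = 1.13.
Then θ = mean/k = 1.72/1.13 = 1.52.

k ≈ 1.13, θ ≈ 1.52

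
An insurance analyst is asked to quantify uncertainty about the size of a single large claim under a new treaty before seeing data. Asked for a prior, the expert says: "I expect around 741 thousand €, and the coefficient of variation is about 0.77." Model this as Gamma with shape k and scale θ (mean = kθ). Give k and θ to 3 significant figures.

k ≈ 1.69, θ ≈ 439

For Gamma(k, scale θ): mean = kθ, variance = kθ², so CV = 1/√k.
CV = 0.77, hence k = 1/CV² = 1.69.
Then θ = mean/k = 741/1.69 = 439.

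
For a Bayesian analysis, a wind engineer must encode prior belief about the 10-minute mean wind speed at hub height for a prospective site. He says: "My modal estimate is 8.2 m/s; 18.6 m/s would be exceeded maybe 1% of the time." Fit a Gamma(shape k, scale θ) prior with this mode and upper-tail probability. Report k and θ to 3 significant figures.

k ≈ 8.14, θ ≈ 1.15

Gamma(k,θ) with k>1 has mode (k−1)θ, so θ = 8.2/(k−1).
Need P(X < 18.6) = 0.99 with θ tied to k this way. Start at k = 2, θ = 8.2: P(X<18.6) ≈ 0.662.
Too low — raise k to concentrate. Iterating converges to k ≈ 8.14.
Then θ = 8.2/(8.14−1) ≈ 1.15.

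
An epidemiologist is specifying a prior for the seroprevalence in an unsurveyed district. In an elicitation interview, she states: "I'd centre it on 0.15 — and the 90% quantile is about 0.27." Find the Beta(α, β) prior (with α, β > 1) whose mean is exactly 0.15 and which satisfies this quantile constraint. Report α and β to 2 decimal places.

With mean 0.15 fixed, write α = 0.15s, β = 0.85s where s = α+β.
Need P(θ < 0.27) = 0.9 under Beta(0.15s, 0.85s). Normal approximation: (q−m)/√(m(1−m)/s) ≈ z_{0.9} = 1.28, so s ≈ 0.15·0.85·(1.28)²/(0.27−0.15)² = 14.5.
At s = 14.5: P(θ<0.27) ≈ 0.893. Adjusting to match 0.9 gives s ≈ 15.79.
So α = 0.15·15.79 ≈ 2.37, β = 0.85·15.79 ≈ 13.42.

α ≈ 2.37, β ≈ 13.42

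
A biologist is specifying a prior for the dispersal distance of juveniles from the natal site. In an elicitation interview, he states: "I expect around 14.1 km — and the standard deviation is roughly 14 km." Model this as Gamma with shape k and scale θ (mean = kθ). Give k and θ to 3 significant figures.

k ≈ 1.01, θ ≈ 13.9

For Gamma(k, scale θ): mean = kθ, variance = kθ², so CV = 1/√k.
CV = SD/mean = 14/14.1 = 0.9929, hence k = 1/CV² = 1.01.
Then θ = mean/k = 14.1/1.01 = 13.9.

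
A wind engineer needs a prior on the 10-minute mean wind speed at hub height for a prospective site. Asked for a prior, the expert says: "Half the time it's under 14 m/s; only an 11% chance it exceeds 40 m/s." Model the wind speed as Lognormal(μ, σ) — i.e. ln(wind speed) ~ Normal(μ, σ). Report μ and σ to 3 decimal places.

μ ≈ 2.639, σ ≈ 0.856

If T ~ Lognormal(μ,σ) then ln T ~ Normal(μ,σ), so the p-quantile of ln T is μ + z_p·σ.
ln(14) = 2.639 and ln(40) = 3.689; z_{0.5} = 0, z_{0.89} = 1.227.
σ = (3.689 − 2.639)/(1.227 − (0)) = 0.856.
μ = 2.639 − (0)·0.856 = 2.639.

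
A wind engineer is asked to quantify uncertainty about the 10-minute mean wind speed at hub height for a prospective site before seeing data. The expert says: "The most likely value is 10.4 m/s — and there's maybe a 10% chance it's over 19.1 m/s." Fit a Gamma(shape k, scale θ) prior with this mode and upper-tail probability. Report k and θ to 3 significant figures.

k ≈ 6.16, θ ≈ 2.01

Gamma(k,θ) with k>1 has mode (k−1)θ, so θ = 10.4/(k−1).
Need P(X < 19.1) = 0.9 with θ tied to k this way. Start at k = 2, θ = 10.4: P(X<19.1) ≈ 0.548.
Too low — raise k to concentrate. Iterating converges to k ≈ 6.16.
Then θ = 10.4/(6.16−1) ≈ 2.01.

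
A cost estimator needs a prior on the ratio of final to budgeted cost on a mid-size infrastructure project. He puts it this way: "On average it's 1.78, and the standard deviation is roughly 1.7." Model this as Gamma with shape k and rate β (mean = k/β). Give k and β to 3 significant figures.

For Gamma(k, rate β): mean = k/β, variance = k/β², so CV = 1/√k.
CV = SD/mean = 1.7/1.78 = 0.9551, hence k = 1/CV² = 1.1.
Then β = k/mean = 1.1/1.78 = 0.616.

k ≈ 1.1, β ≈ 0.616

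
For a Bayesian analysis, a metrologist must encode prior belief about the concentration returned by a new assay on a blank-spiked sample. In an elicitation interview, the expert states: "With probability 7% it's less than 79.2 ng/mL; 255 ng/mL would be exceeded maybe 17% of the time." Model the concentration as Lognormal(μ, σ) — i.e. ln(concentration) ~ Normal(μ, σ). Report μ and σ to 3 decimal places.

μ ≈ 5.082, σ ≈ 0.481

If T ~ Lognormal(μ,σ) then ln T ~ Normal(μ,σ), so the p-quantile of ln T is μ + z_p·σ.
ln(79.2) = 4.372 and ln(255) = 5.541; z_{0.07} = -1.476, z_{0.83} = 0.9542.
σ = (5.541 − 4.372)/(0.9542 − (-1.476)) = 0.481.
μ = 4.372 − (-1.476)·0.481 = 5.082.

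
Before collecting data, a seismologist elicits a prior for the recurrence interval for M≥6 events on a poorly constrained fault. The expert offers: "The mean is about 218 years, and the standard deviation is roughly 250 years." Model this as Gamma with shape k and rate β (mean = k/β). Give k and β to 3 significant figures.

For Gamma(k, rate β): mean = k/β, variance = k/β², so CV = 1/√k.
CV = SD/mean = 250/218 = 1.147, hence k = 1/CV² = 0.76.
Then β = k/mean = 0.76/218 = 0.00349.

k ≈ 0.76, β ≈ 0.00349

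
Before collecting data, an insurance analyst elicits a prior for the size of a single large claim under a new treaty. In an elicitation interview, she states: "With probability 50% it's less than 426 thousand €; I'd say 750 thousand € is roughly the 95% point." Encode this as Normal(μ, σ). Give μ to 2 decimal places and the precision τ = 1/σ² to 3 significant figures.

For Normal(μ,σ), the p-quantile is μ + z_p·σ. Here z_{0.5} = 0, z_{0.95} = 1.645.
So 426 = μ + 0σ and 750 = μ + 1.645σ.
Subtracting: σ = (750 − 426)/(1.645 − (0)) = 196.98.
Then μ = 426 − (0)·196.98 = 426.00.
Precision τ = 1/σ² = 1/197² = 2.58e-05.

μ = 426.00, τ = 2.58e-05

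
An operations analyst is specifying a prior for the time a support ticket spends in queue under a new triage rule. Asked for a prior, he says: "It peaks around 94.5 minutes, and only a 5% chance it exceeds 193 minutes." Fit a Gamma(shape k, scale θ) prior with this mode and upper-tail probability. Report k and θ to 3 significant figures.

Gamma(k,θ) with k>1 has mode (k−1)θ, so θ = 94.5/(k−1).
Need P(X < 193) = 0.95 with θ tied to k this way. Start at k = 2, θ = 94.5: P(X<193) ≈ 0.605.
Too low — raise k to concentrate. Iterating converges to k ≈ 6.43.
Then θ = 94.5/(6.43−1) ≈ 17.4.

k ≈ 6.43, θ ≈ 17.4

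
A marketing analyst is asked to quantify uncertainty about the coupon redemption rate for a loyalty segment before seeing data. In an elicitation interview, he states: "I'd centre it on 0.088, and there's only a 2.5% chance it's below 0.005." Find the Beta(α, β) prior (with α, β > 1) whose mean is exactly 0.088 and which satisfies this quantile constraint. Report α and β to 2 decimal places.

α ≈ 1.30, β ≈ 13.50

With mean 0.088 fixed, write α = 0.088s, β = 0.912s where s = α+β.
Need P(θ < 0.005) = 0.025 under Beta(0.088s, 0.912s). Normal approximation: (q−m)/√(m(1−m)/s) ≈ z_{0.025} = -1.96, so s ≈ 0.088·0.912·(-1.96)²/(0.005−0.088)² = 44.8.
At s = 44.8: P(θ<0.005) ≈ 0.000. Adjusting to match 0.025 gives s ≈ 14.81.
So α = 0.088·14.81 ≈ 1.30, β = 0.912·14.81 ≈ 13.50.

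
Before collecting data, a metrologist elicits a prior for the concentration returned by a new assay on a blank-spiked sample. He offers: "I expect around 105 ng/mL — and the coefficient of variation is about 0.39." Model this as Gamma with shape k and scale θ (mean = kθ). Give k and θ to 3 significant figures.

For Gamma(k, scale θ): mean = kθ, variance = kθ², so CV = 1/√k.
CV = 0.39, hence k = 1/CV² = 6.57.
Then θ = mean/k = 105/6.57 = 16.

k ≈ 6.57, θ ≈ 16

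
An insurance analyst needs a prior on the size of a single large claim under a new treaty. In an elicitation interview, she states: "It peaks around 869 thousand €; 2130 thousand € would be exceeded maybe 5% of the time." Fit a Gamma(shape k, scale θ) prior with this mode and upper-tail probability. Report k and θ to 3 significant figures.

k ≈ 4.39, θ ≈ 257

Gamma(k,θ) with k>1 has mode (k−1)θ, so θ = 869/(k−1).
Need P(X < 2130) = 0.95 with θ tied to k this way. Start at k = 2, θ = 869: P(X<2130) ≈ 0.703.
Too low — raise k to concentrate. Iterating converges to k ≈ 4.39.
Then θ = 869/(4.39−1) ≈ 257.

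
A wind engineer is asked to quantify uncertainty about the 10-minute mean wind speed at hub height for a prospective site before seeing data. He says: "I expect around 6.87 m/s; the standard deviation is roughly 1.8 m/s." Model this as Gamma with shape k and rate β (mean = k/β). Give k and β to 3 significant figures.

For Gamma(k, rate β): mean = k/β, variance = k/β², so CV = 1/√k.
CV = SD/mean = 1.8/6.87 = 0.262, hence k = 1/CV² = 14.6.
Then β = k/mean = 14.6/6.87 = 2.12.

k ≈ 14.6, β ≈ 2.12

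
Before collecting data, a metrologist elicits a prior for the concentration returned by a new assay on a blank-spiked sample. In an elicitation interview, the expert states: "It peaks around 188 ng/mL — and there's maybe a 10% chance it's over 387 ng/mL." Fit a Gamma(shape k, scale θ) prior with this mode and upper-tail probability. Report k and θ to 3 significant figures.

Gamma(k,θ) with k>1 has mode (k−1)θ, so θ = 188/(k−1).
Need P(X < 387) = 0.9 with θ tied to k this way. Start at k = 2, θ = 188: P(X<387) ≈ 0.610.
Too low — raise k to concentrate. Iterating converges to k ≈ 4.68.
Then θ = 188/(4.68−1) ≈ 51.

k ≈ 4.68, θ ≈ 51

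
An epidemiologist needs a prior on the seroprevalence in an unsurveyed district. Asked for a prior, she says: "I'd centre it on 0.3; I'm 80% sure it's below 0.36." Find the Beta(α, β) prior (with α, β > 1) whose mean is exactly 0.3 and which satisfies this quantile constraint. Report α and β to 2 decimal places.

With mean 0.3 fixed, write α = 0.3s, β = 0.7s where s = α+β.
Need P(θ < 0.36) = 0.8 under Beta(0.3s, 0.7s). Normal approximation: (q−m)/√(m(1−m)/s) ≈ z_{0.8} = 0.842, so s ≈ 0.3·0.7·(0.842)²/(0.36−0.3)² = 41.3.
At s = 41.3: P(θ<0.36) ≈ 0.804. Adjusting to match 0.8 gives s ≈ 39.92.
So α = 0.3·39.92 ≈ 11.98, β = 0.7·39.92 ≈ 27.95.

α ≈ 11.98, β ≈ 27.95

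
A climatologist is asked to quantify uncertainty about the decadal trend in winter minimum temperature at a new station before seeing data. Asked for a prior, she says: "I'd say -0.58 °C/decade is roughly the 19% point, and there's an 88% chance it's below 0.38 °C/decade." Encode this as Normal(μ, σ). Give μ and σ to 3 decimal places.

μ = -0.169, σ = 0.468

For Normal(μ,σ), the p-quantile is μ + z_p·σ. Here z_{0.19} = -0.8779, z_{0.88} = 1.175.
So -0.58 = μ − 0.8779σ and 0.38 = μ + 1.175σ.
Subtracting: σ = (0.38 − -0.58)/(1.175 − (-0.8779)) = 0.468.
Then μ = -0.58 − (-0.8779)·0.468 = -0.169.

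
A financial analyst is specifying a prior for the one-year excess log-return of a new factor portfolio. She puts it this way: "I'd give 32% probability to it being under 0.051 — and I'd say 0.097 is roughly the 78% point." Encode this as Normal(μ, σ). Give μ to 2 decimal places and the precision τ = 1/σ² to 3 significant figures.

μ = 0.07, τ = 727

For Normal(μ,σ), the p-quantile is μ + z_p·σ. Here z_{0.32} = -0.4677, z_{0.78} = 0.7722.
So 0.051 = μ − 0.4677σ and 0.097 = μ + 0.7722σ.
Subtracting: σ = (0.097 − 0.051)/(0.7722 − (-0.4677)) = 0.04.
Then μ = 0.051 − (-0.4677)·0.04 = 0.07.
Precision τ = 1/σ² = 1/0.0371² = 727.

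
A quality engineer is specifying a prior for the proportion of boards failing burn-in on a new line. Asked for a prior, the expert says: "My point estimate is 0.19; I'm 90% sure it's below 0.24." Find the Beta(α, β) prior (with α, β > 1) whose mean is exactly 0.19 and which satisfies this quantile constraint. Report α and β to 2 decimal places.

α ≈ 20.02, β ≈ 85.37

With mean 0.19 fixed, write α = 0.19s, β = 0.81s where s = α+β.
Need P(θ < 0.24) = 0.9 under Beta(0.19s, 0.81s). Normal approximation: (q−m)/√(m(1−m)/s) ≈ z_{0.9} = 1.28, so s ≈ 0.19·0.81·(1.28)²/(0.24−0.19)² = 101.1.
At s = 101.1: P(θ<0.24) ≈ 0.896. Adjusting to match 0.9 gives s ≈ 105.39.
So α = 0.19·105.39 ≈ 20.02, β = 0.81·105.39 ≈ 85.37.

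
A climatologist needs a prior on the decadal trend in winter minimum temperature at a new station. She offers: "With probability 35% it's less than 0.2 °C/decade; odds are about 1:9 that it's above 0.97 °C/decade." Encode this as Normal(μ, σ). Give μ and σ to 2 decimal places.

The p-quantile of Normal(μ,σ) is μ + z_p·σ, with z_{0.35} = -0.3853 and z_{0.9} = 1.282.
Eliminate σ: μ = (z₂·x₁ − z₁·x₂)/(z₂ − z₁) = (1.282·0.2 − (-0.3853)·0.97)/1.667 = 0.38.
Then σ = (x₂ − x₁)/(z₂ − z₁) = (0.97 − 0.2)/1.667 = 0.46.

μ = 0.38, σ = 0.46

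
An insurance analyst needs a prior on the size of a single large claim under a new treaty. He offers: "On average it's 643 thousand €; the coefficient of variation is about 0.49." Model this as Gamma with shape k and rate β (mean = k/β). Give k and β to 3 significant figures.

For Gamma(k, rate β): mean = k/β, variance = k/β², so CV = 1/√k.
CV = 0.49, hence k = 1/CV² = 4.16.
Then β = k/mean = 4.16/643 = 0.00648.

k ≈ 4.16, β ≈ 0.00648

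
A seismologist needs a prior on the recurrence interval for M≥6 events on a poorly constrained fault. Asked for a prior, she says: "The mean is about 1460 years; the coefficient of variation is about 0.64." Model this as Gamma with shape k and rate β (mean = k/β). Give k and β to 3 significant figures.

k ≈ 2.44, β ≈ 0.00167

For Gamma(k, rate β): mean = k/β, variance = k/β², so CV = 1/√k.
CV = 0.64, hence k = 1/CV² = 2.44.
Then β = k/mean = 2.44/1460 = 0.00167.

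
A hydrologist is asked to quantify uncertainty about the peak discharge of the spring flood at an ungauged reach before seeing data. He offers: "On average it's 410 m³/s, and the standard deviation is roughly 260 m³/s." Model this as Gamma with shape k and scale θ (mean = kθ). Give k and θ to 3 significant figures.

For Gamma(k, scale θ): mean = kθ, variance = kθ², so CV = 1/√k.
CV = SD/mean = 260/410 = 0.6341, hence k = 1/CV² = 2.49.
Then θ = mean/k = 410/2.49 = 165.

k ≈ 2.49, θ ≈ 165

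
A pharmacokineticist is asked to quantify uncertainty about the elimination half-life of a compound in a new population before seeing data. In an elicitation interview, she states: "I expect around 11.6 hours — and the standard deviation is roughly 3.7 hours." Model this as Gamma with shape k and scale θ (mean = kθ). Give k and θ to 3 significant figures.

k ≈ 9.83, θ ≈ 1.18

For Gamma(k, scale θ): mean = kθ, variance = kθ², so CV = 1/√k.
CV = SD/mean = 3.7/11.6 = 0.319, hence k = 1/CV² = 9.83.
Then θ = mean/k = 11.6/9.83 = 1.18.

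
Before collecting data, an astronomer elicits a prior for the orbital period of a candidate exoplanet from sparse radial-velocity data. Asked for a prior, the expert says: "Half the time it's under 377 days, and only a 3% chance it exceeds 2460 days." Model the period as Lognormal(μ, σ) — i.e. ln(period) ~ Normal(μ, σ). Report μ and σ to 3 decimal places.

μ ≈ 5.932, σ ≈ 0.997

If T ~ Lognormal(μ,σ) then ln T ~ Normal(μ,σ), so the p-quantile of ln T is μ + z_p·σ.
ln(377) = 5.932 and ln(2460) = 7.808; z_{0.5} = 0, z_{0.97} = 1.881.
σ = (7.808 − 5.932)/(1.881 − (0)) = 0.997.
μ = 5.932 − (0)·0.997 = 5.932.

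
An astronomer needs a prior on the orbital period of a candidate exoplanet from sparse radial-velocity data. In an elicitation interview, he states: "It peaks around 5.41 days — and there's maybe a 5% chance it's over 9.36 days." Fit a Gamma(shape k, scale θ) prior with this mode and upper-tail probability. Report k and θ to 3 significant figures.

Gamma(k,θ) with k>1 has mode (k−1)θ, so θ = 5.41/(k−1).
Need P(X < 9.36) = 0.95 with θ tied to k this way. Start at k = 2, θ = 5.41: P(X<9.36) ≈ 0.516.
Too low — raise k to concentrate. Iterating converges to k ≈ 10.3.
Then θ = 5.41/(10.3−1) ≈ 0.583.

k ≈ 10.3, θ ≈ 0.583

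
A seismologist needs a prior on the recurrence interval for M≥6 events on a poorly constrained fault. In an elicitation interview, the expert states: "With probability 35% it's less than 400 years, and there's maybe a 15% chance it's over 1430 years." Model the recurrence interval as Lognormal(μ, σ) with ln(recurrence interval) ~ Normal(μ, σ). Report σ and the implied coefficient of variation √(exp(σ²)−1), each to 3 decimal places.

If T ~ Lognormal(μ,σ) then ln T ~ Normal(μ,σ), so the p-quantile of ln T is μ + z_p·σ.
ln(400) = 5.991 and ln(1430) = 7.265; z_{0.35} = -0.3853, z_{0.85} = 1.036.
σ = (7.265 − 5.991)/(1.036 − (-0.3853)) = 0.896.
μ = 5.991 − (-0.3853)·0.896 = 6.337.
CV = √(exp(σ²)−1) = √(exp(0.8029)−1) = 1.110.

σ ≈ 0.896, CV ≈ 1.110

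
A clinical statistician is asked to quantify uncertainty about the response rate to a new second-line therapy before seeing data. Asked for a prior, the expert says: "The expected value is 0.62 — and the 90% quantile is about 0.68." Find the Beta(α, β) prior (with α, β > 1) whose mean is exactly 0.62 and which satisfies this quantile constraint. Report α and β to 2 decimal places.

α ≈ 65.31, β ≈ 40.03

With mean 0.62 fixed, write α = 0.62s, β = 0.38s where s = α+β.
Need P(θ < 0.68) = 0.9 under Beta(0.62s, 0.38s). Normal approximation: (q−m)/√(m(1−m)/s) ≈ z_{0.9} = 1.28, so s ≈ 0.62·0.38·(1.28)²/(0.68−0.62)² = 107.5.
At s = 107.5: P(θ<0.68) ≈ 0.902. Adjusting to match 0.9 gives s ≈ 105.34.
So α = 0.62·105.34 ≈ 65.31, β = 0.38·105.34 ≈ 40.03.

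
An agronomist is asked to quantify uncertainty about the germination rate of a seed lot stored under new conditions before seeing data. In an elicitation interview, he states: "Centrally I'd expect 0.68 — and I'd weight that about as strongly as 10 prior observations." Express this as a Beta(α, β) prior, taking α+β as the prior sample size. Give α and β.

α = 6.8, β = 3.2

Under the effective-sample-size interpretation, Beta(α, β) has prior mean α/(α+β) and prior sample size α+β.
So α+β = 10 and α/(α+β) = 0.68, giving α = 0.68·10 = 6.8 and β = 10 − 6.8 = 3.2.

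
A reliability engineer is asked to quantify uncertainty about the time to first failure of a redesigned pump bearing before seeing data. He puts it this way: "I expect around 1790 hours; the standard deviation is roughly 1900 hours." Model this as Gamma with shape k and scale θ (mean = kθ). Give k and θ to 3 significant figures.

For Gamma(k, scale θ): mean = kθ, variance = kθ², so CV = 1/√k.
CV = SD/mean = 1900/1790 = 1.061, hence k = 1/CV² = 0.888.
Then θ = mean/k = 1790/0.888 = 2020.

k ≈ 0.888, θ ≈ 2020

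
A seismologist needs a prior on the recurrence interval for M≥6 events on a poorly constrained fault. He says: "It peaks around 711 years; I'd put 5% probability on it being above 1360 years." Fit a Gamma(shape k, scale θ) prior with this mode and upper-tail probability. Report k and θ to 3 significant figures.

Gamma(k,θ) with k>1 has mode (k−1)θ, so θ = 711/(k−1).
Need P(X < 1360) = 0.95 with θ tied to k this way. Start at k = 2, θ = 711: P(X<1360) ≈ 0.570.
Too low — raise k to concentrate. Iterating converges to k ≈ 7.61.
Then θ = 711/(7.61−1) ≈ 108.

k ≈ 7.61, θ ≈ 108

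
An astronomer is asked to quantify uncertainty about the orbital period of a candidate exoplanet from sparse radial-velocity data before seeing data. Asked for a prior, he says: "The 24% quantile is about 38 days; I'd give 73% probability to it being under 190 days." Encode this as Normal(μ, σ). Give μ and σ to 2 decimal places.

μ = 119.39, σ = 115.23

For Normal(μ,σ), the p-quantile is μ + z_p·σ. Here z_{0.24} = -0.7063, z_{0.73} = 0.6128.
So 38 = μ − 0.7063σ and 190 = μ + 0.6128σ.
Subtracting: σ = (190 − 38)/(0.6128 − (-0.7063)) = 115.23.
Then μ = 38 − (-0.7063)·115.23 = 119.39.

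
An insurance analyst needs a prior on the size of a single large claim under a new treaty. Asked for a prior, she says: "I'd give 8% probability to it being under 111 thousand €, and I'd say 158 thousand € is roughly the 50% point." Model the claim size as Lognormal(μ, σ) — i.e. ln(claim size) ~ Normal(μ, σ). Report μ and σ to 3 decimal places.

If T ~ Lognormal(μ,σ) then ln T ~ Normal(μ,σ), so the p-quantile of ln T is μ + z_p·σ.
ln(111) = 4.71 and ln(158) = 5.063; z_{0.08} = -1.405, z_{0.5} = 0.
σ = (5.063 − 4.71)/(0 − (-1.405)) = 0.251.
μ = 4.71 − (-1.405)·0.251 = 5.063.

μ ≈ 5.063, σ ≈ 0.251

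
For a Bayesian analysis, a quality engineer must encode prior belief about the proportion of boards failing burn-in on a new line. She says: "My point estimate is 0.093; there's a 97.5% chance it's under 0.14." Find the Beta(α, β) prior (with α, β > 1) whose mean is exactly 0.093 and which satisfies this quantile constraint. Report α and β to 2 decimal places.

With mean 0.093 fixed, write α = 0.093s, β = 0.907s where s = α+β.
Need P(θ < 0.14) = 0.975 under Beta(0.093s, 0.907s). Normal approximation: (q−m)/√(m(1−m)/s) ≈ z_{0.975} = 1.96, so s ≈ 0.093·0.907·(1.96)²/(0.14−0.093)² = 146.7.
At s = 146.7: P(θ<0.14) ≈ 0.964. Adjusting to match 0.975 gives s ≈ 175.57.
So α = 0.093·175.57 ≈ 16.33, β = 0.907·175.57 ≈ 159.24.

α ≈ 16.33, β ≈ 159.24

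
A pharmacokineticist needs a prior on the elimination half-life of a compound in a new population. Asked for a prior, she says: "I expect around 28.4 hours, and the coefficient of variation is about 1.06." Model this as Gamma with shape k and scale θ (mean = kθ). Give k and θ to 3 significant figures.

k ≈ 0.89, θ ≈ 31.9

For Gamma(k, scale θ): mean = kθ, variance = kθ², so CV = 1/√k.
CV = 1.06, hence k = 1/CV² = 0.89.
Then θ = mean/k = 28.4/0.89 = 31.9.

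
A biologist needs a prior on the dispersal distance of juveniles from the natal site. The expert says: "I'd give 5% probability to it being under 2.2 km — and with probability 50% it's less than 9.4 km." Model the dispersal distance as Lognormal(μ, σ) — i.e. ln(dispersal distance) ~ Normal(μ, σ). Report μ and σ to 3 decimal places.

μ ≈ 2.241, σ ≈ 0.883

If T ~ Lognormal(μ,σ) then ln T ~ Normal(μ,σ), so the p-quantile of ln T is μ + z_p·σ.
ln(2.2) = 0.7885 and ln(9.4) = 2.241; z_{0.05} = -1.645, z_{0.5} = 0.
σ = (2.241 − 0.7885)/(0 − (-1.645)) = 0.883.
μ = 0.7885 − (-1.645)·0.883 = 2.241.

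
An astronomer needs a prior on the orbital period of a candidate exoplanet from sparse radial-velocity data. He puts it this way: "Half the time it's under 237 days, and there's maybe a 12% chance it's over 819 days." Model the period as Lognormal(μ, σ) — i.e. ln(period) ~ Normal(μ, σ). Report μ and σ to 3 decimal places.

If T ~ Lognormal(μ,σ) then ln T ~ Normal(μ,σ), so the p-quantile of ln T is μ + z_p·σ.
ln(237) = 5.468 and ln(819) = 6.708; z_{0.5} = 0, z_{0.88} = 1.175.
σ = (6.708 − 5.468)/(1.175 − (0)) = 1.055.
μ = 5.468 − (0)·1.055 = 5.468.

μ ≈ 5.468, σ ≈ 1.055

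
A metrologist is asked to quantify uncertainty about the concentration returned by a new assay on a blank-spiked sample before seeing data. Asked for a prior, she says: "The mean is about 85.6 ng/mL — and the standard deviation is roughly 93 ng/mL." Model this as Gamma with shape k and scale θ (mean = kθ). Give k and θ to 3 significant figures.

k ≈ 0.847, θ ≈ 101

For Gamma(k, scale θ): mean = kθ, variance = kθ², so CV = 1/√k.
CV = SD/mean = 93/85.6 = 1.086, hence k = 1/CV² = 0.847.
Then θ = mean/k = 85.6/0.847 = 101.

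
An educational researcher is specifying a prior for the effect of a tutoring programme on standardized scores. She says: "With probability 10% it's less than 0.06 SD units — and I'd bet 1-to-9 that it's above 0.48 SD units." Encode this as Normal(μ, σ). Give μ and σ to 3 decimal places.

For Normal(μ,σ), the p-quantile is μ + z_p·σ. Here z_{0.1} = -1.282, z_{0.9} = 1.282.
So 0.06 = μ − 1.282σ and 0.48 = μ + 1.282σ.
Subtracting: σ = (0.48 − 0.06)/(1.282 − (-1.282)) = 0.164.
Then μ = 0.06 − (-1.282)·0.164 = 0.270.

μ = 0.270, σ = 0.164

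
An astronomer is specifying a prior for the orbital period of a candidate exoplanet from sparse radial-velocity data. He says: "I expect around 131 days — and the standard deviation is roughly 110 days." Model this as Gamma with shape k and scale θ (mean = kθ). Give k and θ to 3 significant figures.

k ≈ 1.42, θ ≈ 92.4

For Gamma(k, scale θ): mean = kθ, variance = kθ², so CV = 1/√k.
CV = SD/mean = 110/131 = 0.8397, hence k = 1/CV² = 1.42.
Then θ = mean/k = 131/1.42 = 92.4.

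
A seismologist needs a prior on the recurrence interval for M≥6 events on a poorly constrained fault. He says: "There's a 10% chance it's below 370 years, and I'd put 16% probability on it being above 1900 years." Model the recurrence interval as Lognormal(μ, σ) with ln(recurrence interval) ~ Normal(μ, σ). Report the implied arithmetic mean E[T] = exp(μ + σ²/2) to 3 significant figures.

E[T] ≈ 1200 years

If T ~ Lognormal(μ,σ) then ln T ~ Normal(μ,σ), so the p-quantile of ln T is μ + z_p·σ.
ln(370) = 5.914 and ln(1900) = 7.55; z_{0.1} = -1.282, z_{0.84} = 0.9945.
σ = (7.55 − 5.914)/(0.9945 − (-1.282)) = 0.719.
μ = 5.914 − (-1.282)·0.719 = 6.835.
E[T] = exp(μ + σ²/2) = exp(6.835 + 0.2584) = 1200 years.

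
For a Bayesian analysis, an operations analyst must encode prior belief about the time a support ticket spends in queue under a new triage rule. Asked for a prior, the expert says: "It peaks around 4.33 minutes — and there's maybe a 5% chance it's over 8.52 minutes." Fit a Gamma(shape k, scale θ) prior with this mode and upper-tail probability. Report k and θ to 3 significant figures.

k ≈ 7.06, θ ≈ 0.715

Gamma(k,θ) with k>1 has mode (k−1)θ, so θ = 4.33/(k−1).
Need P(X < 8.52) = 0.95 with θ tied to k this way. Start at k = 2, θ = 4.33: P(X<8.52) ≈ 0.585.
Too low — raise k to concentrate. Iterating converges to k ≈ 7.06.
Then θ = 4.33/(7.06−1) ≈ 0.715.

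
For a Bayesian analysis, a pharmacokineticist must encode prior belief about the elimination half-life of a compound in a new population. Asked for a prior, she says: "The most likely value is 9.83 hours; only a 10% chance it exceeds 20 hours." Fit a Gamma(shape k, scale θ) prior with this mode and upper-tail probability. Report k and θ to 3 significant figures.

k ≈ 4.8, θ ≈ 2.58

Gamma(k,θ) with k>1 has mode (k−1)θ, so θ = 9.83/(k−1).
Need P(X < 20) = 0.9 with θ tied to k this way. Start at k = 2, θ = 9.83: P(X<20) ≈ 0.603.
Too low — raise k to concentrate. Iterating converges to k ≈ 4.8.
Then θ = 9.83/(4.8−1) ≈ 2.58.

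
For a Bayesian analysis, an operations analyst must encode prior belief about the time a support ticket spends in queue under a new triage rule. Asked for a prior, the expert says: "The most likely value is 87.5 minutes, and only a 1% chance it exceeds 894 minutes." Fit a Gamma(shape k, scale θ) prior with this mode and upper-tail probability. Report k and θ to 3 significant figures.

Gamma(k,θ) with k>1 has mode (k−1)θ, so θ = 87.5/(k−1).
Need P(X < 894) = 0.99 with θ tied to k this way. Start at k = 2, θ = 87.5: P(X<894) ≈ 1.000.
Too high — lower k to spread out. Iterating converges to k ≈ 1.57.
Then θ = 87.5/(1.57−1) ≈ 154.

k ≈ 1.57, θ ≈ 154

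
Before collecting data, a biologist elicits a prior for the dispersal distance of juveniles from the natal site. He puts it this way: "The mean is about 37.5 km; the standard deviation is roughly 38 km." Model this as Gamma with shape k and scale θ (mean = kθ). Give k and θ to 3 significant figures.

For Gamma(k, scale θ): mean = kθ, variance = kθ², so CV = 1/√k.
CV = SD/mean = 38/37.5 = 1.013, hence k = 1/CV² = 0.974.
Then θ = mean/k = 37.5/0.974 = 38.5.

k ≈ 0.974, θ ≈ 38.5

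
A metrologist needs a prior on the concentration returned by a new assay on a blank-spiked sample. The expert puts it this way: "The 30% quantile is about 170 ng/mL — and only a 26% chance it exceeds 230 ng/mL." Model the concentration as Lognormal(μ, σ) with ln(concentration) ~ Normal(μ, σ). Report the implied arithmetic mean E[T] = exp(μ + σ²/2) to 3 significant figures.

E[T] ≈ 201 ng/mL

If T ~ Lognormal(μ,σ) then ln T ~ Normal(μ,σ), so the p-quantile of ln T is μ + z_p·σ.
ln(170) = 5.136 and ln(230) = 5.438; z_{0.3} = -0.5244, z_{0.74} = 0.6433.
σ = (5.438 − 5.136)/(0.6433 − (-0.5244)) = 0.259.
μ = 5.136 − (-0.5244)·0.259 = 5.272.
E[T] = exp(μ + σ²/2) = exp(5.272 + 0.0335) = 201 ng/mL.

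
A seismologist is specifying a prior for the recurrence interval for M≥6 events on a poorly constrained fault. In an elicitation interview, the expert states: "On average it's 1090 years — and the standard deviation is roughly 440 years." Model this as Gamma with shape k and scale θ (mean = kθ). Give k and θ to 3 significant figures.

For Gamma(k, scale θ): mean = kθ, variance = kθ², so CV = 1/√k.
CV = SD/mean = 440/1090 = 0.4037, hence k = 1/CV² = 6.14.
Then θ = mean/k = 1090/6.14 = 178.

k ≈ 6.14, θ ≈ 178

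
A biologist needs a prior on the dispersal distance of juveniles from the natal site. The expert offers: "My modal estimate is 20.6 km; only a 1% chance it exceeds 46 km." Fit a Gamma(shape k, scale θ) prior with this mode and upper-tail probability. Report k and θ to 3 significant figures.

Gamma(k,θ) with k>1 has mode (k−1)θ, so θ = 20.6/(k−1).
Need P(X < 46) = 0.99 with θ tied to k this way. Start at k = 2, θ = 20.6: P(X<46) ≈ 0.653.
Too low — raise k to concentrate. Iterating converges to k ≈ 8.45.
Then θ = 20.6/(8.45−1) ≈ 2.77.

k ≈ 8.45, θ ≈ 2.77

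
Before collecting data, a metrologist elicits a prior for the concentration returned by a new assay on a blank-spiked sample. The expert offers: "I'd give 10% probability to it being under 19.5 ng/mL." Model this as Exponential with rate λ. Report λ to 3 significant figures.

λ ≈ 0.0054

P(T < 19.5) = 1 − e^(−λ·19.5) = 0.1, so λ = −ln(1−0.1)/19.5 = −ln(0.9)/19.5 = 0.0054.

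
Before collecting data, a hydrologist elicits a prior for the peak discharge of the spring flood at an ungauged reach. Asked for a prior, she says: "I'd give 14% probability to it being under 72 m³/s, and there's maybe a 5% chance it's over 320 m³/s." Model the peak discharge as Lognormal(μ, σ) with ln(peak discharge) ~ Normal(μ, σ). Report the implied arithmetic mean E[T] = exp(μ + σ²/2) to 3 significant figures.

If T ~ Lognormal(μ,σ) then ln T ~ Normal(μ,σ), so the p-quantile of ln T is μ + z_p·σ.
ln(72) = 4.277 and ln(320) = 5.768; z_{0.14} = -1.08, z_{0.95} = 1.645.
σ = (5.768 − 4.277)/(1.645 − (-1.08)) = 0.547.
μ = 4.277 − (-1.08)·0.547 = 4.868.
E[T] = exp(μ + σ²/2) = exp(4.868 + 0.1498) = 151 m³/s.

E[T] ≈ 151 m³/s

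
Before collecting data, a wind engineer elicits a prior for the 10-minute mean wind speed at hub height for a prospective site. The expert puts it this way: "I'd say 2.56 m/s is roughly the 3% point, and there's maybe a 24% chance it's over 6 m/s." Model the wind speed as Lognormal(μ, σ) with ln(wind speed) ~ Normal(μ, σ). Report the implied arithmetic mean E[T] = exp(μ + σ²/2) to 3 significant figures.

E[T] ≈ 5.02 m/s

If T ~ Lognormal(μ,σ) then ln T ~ Normal(μ,σ), so the p-quantile of ln T is μ + z_p·σ.
ln(2.56) = 0.94 and ln(6) = 1.792; z_{0.03} = -1.881, z_{0.76} = 0.7063.
σ = (1.792 − 0.94)/(0.7063 − (-1.881)) = 0.329.
μ = 0.94 − (-1.881)·0.329 = 1.559.
E[T] = exp(μ + σ²/2) = exp(1.559 + 0.0542) = 5.02 m/s.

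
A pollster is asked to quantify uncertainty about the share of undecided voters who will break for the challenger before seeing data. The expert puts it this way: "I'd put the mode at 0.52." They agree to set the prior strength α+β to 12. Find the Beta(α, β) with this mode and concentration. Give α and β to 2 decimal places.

α = 6.20, β = 5.80

For α,β > 1 the Beta mode is (α−1)/(α+β−2). With α+β = 12, the mode is (α−1)/10.
Set (α−1)/10 = 0.52 → α = 1 + 0.52·10 = 6.20.
β = 12 − α = 5.80.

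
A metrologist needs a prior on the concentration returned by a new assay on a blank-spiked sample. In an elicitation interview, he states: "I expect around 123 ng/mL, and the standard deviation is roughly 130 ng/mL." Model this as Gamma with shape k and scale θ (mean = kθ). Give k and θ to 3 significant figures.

For Gamma(k, scale θ): mean = kθ, variance = kθ², so CV = 1/√k.
CV = SD/mean = 130/123 = 1.057, hence k = 1/CV² = 0.895.
Then θ = mean/k = 123/0.895 = 137.

k ≈ 0.895, θ ≈ 137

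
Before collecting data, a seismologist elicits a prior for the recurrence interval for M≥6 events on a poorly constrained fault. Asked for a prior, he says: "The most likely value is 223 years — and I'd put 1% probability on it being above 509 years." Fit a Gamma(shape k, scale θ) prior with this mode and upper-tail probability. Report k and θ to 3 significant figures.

k ≈ 8.03, θ ≈ 31.7

Gamma(k,θ) with k>1 has mode (k−1)θ, so θ = 223/(k−1).
Need P(X < 509) = 0.99 with θ tied to k this way. Start at k = 2, θ = 223: P(X<509) ≈ 0.665.
Too low — raise k to concentrate. Iterating converges to k ≈ 8.03.
Then θ = 223/(8.03−1) ≈ 31.7.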